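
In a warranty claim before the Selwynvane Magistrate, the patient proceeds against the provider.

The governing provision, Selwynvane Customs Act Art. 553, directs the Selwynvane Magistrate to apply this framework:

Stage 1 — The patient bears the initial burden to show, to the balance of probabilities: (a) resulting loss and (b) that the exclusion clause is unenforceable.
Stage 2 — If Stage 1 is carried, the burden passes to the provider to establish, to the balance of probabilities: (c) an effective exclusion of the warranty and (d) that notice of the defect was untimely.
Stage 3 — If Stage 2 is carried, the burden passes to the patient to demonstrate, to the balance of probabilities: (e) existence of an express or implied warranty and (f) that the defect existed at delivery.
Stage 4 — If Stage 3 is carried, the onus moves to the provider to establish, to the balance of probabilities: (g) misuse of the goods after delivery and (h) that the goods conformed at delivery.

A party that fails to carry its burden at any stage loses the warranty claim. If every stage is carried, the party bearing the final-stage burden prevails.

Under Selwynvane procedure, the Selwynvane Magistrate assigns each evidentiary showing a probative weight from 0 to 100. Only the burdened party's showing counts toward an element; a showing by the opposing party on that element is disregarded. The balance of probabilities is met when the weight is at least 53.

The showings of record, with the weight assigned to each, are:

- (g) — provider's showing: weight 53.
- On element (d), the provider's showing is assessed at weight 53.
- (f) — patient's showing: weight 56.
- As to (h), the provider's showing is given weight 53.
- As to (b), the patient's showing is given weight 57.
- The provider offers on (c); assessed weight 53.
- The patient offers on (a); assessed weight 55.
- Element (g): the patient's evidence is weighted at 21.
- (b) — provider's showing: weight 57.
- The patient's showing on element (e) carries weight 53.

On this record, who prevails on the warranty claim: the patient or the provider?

provider

Stage 1 (patient, the balance of probabilities, weight is at least 53): (a) 55 ≥ 53 — meets; (b) 57 (provider's 57 disregarded) ≥ 53 — meets.
  Stage 1 carried; the burden shifts to the provider.
Stage 2 (provider, the balance of probabilities, weight is at least 53): (c) 53 ≥ 53 — meets; (d) 53 ≥ 53 — meets.
  The provider carries Stage 2; the patient now bears the burden.
Stage 3 (patient, the balance of probabilities, weight is at least 53): (e) 53 ≥ 53 — meets; (f) 56 ≥ 53 — meets.
  Stage 3 is satisfied; the onus moves to the provider.
Stage 4 (provider, the balance of probabilities, weight is at least 53): (g) 53 (patient's 21 disregarded) ≥ 53 — meets; (h) 53 ≥ 53 — meets.
  The provider carries the last stage.
Every stage carried; the provider prevails.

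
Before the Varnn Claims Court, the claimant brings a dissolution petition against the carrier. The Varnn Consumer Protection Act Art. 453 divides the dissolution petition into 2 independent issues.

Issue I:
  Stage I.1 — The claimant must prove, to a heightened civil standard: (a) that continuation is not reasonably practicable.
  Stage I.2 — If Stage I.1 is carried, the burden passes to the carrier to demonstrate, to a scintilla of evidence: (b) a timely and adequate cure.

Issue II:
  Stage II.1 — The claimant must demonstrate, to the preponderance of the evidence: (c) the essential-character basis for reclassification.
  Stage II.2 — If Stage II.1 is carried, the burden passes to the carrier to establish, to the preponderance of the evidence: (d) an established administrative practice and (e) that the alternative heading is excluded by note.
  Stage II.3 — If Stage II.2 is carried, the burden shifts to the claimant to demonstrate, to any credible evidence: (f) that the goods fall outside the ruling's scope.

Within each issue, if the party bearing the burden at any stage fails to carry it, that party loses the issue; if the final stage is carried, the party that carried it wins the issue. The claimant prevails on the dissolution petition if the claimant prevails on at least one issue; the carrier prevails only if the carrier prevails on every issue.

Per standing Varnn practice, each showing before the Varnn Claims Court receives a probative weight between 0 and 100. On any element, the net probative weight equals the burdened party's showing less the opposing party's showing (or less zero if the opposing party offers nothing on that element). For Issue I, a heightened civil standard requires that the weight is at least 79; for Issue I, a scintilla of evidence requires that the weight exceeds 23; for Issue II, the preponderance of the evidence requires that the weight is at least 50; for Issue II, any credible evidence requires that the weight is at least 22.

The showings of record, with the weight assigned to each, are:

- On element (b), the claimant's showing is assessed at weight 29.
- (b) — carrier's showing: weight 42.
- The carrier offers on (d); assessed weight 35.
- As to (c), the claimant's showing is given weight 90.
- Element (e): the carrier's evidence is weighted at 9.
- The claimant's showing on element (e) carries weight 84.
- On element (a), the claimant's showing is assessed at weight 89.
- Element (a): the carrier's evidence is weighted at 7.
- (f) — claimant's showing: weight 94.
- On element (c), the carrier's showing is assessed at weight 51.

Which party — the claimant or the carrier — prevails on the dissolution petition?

— Issue I —
Stage I.1 — burden on claimant; standard: a heightened civil standard (weight is at least 79).
    (a): 89 − 7 = 82 ≥ 79 [met]
  All elements met. The burden passes to the carrier.
Stage I.2 — burden on carrier; standard: a scintilla of evidence (weight exceeds 23).
    (b): 42 − 29 = 13 ≤ 23 [not met]
  The carrier does not carry Stage I.2.
The analysis ends at Stage I.2; the claimant prevails on this issue.
— Issue II —
At Stage II.1 the claimant must meet the preponderance of the evidence (weight is at least 50): on (c) the weight is 90 less the opposing 51 gives net 39, < 50, so (c) does not meet the standard.
  Not every element is met, so the claimant fails to carry Stage II.1.
So the carrier prevails on this issue.
Per-issue: Issue I → claimant; Issue II → carrier. The claimant must prevail on at least one issue; overall, the claimant prevails.

claimant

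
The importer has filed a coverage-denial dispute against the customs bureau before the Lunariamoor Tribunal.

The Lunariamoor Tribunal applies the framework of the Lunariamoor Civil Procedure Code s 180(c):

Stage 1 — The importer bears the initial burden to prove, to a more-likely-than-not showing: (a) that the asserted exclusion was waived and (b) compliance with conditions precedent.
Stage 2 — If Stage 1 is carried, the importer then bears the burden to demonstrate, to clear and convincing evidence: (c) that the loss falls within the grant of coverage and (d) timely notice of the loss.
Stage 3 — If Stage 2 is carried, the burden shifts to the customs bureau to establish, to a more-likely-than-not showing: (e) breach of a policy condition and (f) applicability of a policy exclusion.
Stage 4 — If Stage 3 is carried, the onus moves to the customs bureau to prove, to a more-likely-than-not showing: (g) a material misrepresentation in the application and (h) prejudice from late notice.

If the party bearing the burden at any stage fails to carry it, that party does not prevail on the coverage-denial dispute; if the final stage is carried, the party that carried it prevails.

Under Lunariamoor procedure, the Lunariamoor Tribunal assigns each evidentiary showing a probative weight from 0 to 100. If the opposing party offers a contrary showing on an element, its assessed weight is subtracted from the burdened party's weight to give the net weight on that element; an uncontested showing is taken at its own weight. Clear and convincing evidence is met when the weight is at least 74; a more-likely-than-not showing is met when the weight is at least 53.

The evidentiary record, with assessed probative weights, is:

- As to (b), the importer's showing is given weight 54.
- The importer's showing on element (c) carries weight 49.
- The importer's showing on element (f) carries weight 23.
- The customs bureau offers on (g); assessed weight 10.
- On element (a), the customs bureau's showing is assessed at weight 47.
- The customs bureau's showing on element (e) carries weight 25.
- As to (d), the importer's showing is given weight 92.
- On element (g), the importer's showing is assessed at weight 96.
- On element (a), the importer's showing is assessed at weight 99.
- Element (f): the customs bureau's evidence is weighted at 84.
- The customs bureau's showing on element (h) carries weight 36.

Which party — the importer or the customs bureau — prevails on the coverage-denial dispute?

customs bureau

Stage 1 — burden on importer; standard: a more-likely-than-not showing (weight is at least 53).
    (a): 99 − 47 = 52 < 53 [not met]
    (b): 54 ≥ 53 [met]
  The importer does not carry Stage 1.
The customs bureau prevails.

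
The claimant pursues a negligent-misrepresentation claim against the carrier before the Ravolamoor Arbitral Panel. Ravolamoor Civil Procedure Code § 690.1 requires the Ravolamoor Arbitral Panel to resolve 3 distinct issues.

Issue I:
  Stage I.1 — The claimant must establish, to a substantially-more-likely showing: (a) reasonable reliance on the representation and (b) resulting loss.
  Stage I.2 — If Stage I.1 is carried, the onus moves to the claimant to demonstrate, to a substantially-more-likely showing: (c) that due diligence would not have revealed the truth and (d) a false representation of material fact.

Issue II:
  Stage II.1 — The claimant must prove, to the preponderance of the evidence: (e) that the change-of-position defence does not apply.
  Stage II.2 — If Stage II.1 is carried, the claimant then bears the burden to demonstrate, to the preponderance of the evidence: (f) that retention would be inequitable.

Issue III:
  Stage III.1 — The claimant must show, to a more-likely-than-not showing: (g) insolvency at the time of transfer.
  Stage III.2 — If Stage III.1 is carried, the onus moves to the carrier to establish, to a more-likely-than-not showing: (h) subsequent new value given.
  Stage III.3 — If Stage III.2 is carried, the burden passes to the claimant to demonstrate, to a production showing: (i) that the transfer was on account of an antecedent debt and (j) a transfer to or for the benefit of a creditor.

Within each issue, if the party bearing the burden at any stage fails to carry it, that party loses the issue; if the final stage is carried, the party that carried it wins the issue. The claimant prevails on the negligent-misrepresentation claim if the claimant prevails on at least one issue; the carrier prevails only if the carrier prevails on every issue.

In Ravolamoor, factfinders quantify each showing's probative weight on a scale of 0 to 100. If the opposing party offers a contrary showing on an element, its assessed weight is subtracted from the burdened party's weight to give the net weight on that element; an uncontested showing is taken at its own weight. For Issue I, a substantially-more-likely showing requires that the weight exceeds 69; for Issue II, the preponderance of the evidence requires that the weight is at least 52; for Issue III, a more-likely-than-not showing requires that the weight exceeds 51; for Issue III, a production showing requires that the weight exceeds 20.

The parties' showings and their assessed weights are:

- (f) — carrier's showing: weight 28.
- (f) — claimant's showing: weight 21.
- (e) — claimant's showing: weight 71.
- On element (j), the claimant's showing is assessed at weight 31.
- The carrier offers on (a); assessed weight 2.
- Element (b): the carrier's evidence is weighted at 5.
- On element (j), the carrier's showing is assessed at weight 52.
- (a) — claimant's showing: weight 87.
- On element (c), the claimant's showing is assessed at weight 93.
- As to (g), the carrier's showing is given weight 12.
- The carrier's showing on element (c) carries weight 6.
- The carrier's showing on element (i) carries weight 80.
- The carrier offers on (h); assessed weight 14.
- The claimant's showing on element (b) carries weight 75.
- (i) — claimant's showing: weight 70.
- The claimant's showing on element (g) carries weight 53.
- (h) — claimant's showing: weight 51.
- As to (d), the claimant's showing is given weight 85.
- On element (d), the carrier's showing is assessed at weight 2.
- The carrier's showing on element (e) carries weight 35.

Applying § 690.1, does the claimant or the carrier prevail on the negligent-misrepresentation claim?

— Issue I —
Stage I.1 (claimant, a substantially-more-likely showing, weight exceeds 69): (a) net 87−2=85 > 69 — meets; (b) net 75−5=70 > 69 — meets.
  Stage I.1 is satisfied; the claimant continues to bear the burden.
Stage I.2 (claimant, a substantially-more-likely showing, weight exceeds 69): (c) net 93−6=87 > 69 — meets; (d) net 85−2=83 > 69 — meets.
  All elements met at the final stage.
All stages carried — the claimant prevails on this issue.
— Issue II —
Stage II.1 (claimant, the preponderance of the evidence, weight is at least 52): (e) net 71−35=36 < 52 — fails.
  The claimant does not carry Stage II.1.
The analysis ends at Stage II.1; the carrier prevails on this issue.
— Issue III —
At Stage III.1 the claimant must meet a more-likely-than-not showing (weight exceeds 51): on (g) the weight is 53 less the opposing 12 gives net 41, which does not exceed 51, so (g) does not meet the standard.
  Not every element is met, so the claimant fails to carry Stage III.1.
So the carrier prevails on this issue.
Per-issue: Issue I → claimant; Issue II → carrier; Issue III → carrier. The claimant must prevail on at least one issue; overall, the claimant prevails.

claimant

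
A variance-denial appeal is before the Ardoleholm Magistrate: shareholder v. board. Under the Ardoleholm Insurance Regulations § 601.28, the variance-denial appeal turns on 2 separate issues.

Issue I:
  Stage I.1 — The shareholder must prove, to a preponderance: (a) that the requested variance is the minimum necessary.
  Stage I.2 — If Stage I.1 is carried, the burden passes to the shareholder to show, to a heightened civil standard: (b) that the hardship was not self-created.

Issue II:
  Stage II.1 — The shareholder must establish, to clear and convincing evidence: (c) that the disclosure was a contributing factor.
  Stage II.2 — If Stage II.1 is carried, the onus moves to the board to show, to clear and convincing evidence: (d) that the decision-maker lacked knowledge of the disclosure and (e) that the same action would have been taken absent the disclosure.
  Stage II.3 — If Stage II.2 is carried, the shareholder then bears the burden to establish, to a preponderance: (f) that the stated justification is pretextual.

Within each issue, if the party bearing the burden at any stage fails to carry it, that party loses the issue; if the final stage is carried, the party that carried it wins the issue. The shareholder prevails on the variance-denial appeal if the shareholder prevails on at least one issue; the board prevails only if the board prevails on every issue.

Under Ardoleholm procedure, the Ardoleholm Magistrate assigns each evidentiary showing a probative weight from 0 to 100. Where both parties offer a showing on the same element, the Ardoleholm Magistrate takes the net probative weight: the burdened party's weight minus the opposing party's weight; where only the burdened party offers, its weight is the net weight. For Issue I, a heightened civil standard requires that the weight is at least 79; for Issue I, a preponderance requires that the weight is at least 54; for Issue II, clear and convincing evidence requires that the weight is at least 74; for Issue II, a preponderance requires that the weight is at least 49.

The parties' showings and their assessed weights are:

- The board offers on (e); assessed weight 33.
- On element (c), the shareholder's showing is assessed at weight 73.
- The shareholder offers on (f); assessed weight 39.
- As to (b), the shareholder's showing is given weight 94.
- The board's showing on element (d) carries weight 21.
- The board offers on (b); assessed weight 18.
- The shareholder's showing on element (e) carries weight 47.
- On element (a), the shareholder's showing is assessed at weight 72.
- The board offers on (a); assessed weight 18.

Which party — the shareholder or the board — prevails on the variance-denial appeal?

board

— Issue I —
Stage I.1 — burden on shareholder; standard: a preponderance (weight is at least 54).
    (a): 72 − 18 = 54 ≥ 54 [met]
  All elements met. The shareholder retains the burden for Stage I.2.
Stage I.2 — burden on shareholder; standard: a heightened civil standard (weight is at least 79).
    (b): 94 − 18 = 76 < 79 [not met]
  Not every element is met, so the shareholder fails to carry Stage I.2.
The analysis ends at Stage I.2; the board prevails on this issue.
— Issue II —
At Stage II.1 the shareholder must meet clear and convincing evidence (weight is at least 74): on (c) the weight is 73, < 74, so (c) does not meet the standard.
  The shareholder does not carry Stage II.1.
So the board prevails on this issue.
Per-issue: Issue I → board; Issue II → board. The shareholder must prevail on at least one issue; overall, the board prevails.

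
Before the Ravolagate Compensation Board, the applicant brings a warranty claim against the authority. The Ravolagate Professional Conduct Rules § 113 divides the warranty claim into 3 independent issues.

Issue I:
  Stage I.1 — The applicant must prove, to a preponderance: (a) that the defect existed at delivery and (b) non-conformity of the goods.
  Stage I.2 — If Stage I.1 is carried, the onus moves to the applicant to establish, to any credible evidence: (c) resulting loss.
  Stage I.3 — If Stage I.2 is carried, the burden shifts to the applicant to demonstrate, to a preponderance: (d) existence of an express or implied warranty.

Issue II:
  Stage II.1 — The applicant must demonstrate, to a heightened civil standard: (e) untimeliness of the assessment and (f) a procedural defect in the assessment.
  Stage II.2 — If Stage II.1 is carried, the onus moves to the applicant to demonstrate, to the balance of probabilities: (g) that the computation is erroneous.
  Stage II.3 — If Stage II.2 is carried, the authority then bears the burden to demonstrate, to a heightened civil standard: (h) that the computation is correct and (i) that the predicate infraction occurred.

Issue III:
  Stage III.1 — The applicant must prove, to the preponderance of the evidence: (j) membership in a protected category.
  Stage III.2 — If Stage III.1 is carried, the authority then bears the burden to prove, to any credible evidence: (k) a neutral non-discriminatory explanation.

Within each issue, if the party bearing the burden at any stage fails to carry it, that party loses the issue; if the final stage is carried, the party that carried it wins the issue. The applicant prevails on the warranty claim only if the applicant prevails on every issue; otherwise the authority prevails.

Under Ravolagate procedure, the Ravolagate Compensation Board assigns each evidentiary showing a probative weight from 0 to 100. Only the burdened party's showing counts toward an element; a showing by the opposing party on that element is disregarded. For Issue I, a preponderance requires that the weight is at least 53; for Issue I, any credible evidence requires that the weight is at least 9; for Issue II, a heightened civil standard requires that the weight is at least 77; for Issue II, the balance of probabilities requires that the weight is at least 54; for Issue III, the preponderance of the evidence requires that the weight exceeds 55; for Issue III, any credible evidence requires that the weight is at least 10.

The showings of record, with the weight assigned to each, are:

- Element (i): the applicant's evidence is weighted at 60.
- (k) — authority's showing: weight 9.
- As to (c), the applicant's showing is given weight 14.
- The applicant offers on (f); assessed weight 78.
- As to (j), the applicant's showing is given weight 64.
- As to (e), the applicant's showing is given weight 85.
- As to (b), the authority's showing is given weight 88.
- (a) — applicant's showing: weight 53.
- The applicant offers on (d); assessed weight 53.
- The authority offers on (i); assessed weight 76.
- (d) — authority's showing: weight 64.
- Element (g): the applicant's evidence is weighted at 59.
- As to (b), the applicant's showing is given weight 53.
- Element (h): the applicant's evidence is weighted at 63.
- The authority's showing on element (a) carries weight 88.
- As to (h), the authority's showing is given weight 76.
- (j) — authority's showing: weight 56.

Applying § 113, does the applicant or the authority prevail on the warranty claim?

— Issue I —
Stage I.1 (applicant, a preponderance, weight is at least 53): (a) 53 (authority's 88 disregarded) ≥ 53 — meets; (b) 53 (authority's 88 disregarded) ≥ 53 — meets.
  Stage I.1 carried; the burden remains with the applicant.
Stage I.2 (applicant, any credible evidence, weight is at least 9): (c) 14 ≥ 9 — meets.
  Stage I.2 carried; the burden remains with the applicant.
Stage I.3 (applicant, a preponderance, weight is at least 53): (d) 53 (authority's 64 disregarded) ≥ 53 — meets.
  The applicant carries the last stage.
All stages carried — the applicant prevails on this issue.
— Issue II —
At Stage II.1 the applicant must meet a heightened civil standard (weight is at least 77): on (e) the weight is 85, which does reach 77, so (e) meets the standard; on (f) the weight is 78, ≥ 77, so (f) meets the standard.
  Stage II.1 carried; the burden remains with the applicant.
At Stage II.2 the applicant must meet the balance of probabilities (weight is at least 54): on (g) the weight is 59, ≥ 54, so (g) meets the standard.
  The applicant carries Stage II.2; the authority now bears the burden.
At Stage II.3 the authority must meet a heightened civil standard (weight is at least 77): on (h) the weight is 76 (the applicant's 63 is given no effect), < 77, so (h) does not meet the standard; on (i) the weight is 76 (the applicant's 60 is given no effect), < 77, so (i) does not meet the standard.
  The authority does not carry Stage II.3.
So the applicant prevails on this issue.
— Issue III —
At Stage III.1 the applicant must meet the preponderance of the evidence (weight exceeds 55): on (j) the weight is 64 (the authority's 56 is given no effect), > 55, so (j) meets the standard.
  Stage III.1 is satisfied; the onus moves to the authority.
At Stage III.2 the authority must meet any credible evidence (weight is at least 10): on (k) the weight is 9, < 10, so (k) does not meet the standard.
  Not every element is met, so the authority fails to carry Stage III.2.
So the applicant prevails on this issue.
Per-issue: Issue I → applicant; Issue II → applicant; Issue III → applicant. The applicant must prevail on every issue; overall, the applicant prevails.

applicant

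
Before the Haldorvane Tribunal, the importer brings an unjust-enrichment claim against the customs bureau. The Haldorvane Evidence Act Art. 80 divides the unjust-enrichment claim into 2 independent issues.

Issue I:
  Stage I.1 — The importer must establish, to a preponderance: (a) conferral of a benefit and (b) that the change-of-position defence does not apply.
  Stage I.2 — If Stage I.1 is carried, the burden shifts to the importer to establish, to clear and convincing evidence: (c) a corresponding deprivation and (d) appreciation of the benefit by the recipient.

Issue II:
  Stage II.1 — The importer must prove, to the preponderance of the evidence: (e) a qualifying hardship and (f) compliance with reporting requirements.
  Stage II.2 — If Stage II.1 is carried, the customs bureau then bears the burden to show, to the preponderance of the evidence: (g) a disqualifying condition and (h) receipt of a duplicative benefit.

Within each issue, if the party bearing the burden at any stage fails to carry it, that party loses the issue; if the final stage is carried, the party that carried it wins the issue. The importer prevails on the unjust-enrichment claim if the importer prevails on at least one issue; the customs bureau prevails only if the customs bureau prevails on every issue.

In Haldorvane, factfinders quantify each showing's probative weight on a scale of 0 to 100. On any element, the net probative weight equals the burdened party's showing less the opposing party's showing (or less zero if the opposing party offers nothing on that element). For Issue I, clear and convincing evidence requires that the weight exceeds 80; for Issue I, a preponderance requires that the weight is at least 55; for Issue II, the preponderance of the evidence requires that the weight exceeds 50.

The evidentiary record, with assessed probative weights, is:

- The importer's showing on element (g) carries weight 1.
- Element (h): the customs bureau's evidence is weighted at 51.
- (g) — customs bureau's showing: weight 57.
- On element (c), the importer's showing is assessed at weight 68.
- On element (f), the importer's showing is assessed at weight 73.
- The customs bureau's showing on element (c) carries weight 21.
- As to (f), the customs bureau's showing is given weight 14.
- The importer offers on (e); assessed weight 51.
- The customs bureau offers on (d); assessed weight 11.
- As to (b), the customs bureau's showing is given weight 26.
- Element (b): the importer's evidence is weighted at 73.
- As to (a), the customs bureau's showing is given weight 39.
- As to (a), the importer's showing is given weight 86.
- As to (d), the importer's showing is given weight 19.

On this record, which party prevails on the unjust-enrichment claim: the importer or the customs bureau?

— Issue I —
Stage I.1 (importer, a preponderance, weight is at least 55): (a) net 86−39=47 < 55 — fails; (b) net 73−26=47 < 55 — fails.
  The importer does not carry Stage I.1.
The customs bureau prevails on this issue.
— Issue II —
At Stage II.1 the importer must meet the preponderance of the evidence (weight exceeds 50): on (e) the weight is 51, > 50, so (e) meets the standard; on (f) the weight is 73 less the opposing 14 gives net 59, which does exceed 50, so (f) meets the standard.
  The importer carries Stage II.1; the customs bureau now bears the burden.
At Stage II.2 the customs bureau must meet the preponderance of the evidence (weight exceeds 50): on (g) the weight is 57 less the opposing 1 gives net 56, > 50, so (g) meets the standard; on (h) the weight is 51, which does exceed 50, so (h) meets the standard.
  Stage II.2 carried; the final stage is satisfied.
All stages carried — the customs bureau prevails on this issue.
Per-issue: Issue I → customs bureau; Issue II → customs bureau. The importer must prevail on at least one issue; overall, the customs bureau prevails.

customs bureau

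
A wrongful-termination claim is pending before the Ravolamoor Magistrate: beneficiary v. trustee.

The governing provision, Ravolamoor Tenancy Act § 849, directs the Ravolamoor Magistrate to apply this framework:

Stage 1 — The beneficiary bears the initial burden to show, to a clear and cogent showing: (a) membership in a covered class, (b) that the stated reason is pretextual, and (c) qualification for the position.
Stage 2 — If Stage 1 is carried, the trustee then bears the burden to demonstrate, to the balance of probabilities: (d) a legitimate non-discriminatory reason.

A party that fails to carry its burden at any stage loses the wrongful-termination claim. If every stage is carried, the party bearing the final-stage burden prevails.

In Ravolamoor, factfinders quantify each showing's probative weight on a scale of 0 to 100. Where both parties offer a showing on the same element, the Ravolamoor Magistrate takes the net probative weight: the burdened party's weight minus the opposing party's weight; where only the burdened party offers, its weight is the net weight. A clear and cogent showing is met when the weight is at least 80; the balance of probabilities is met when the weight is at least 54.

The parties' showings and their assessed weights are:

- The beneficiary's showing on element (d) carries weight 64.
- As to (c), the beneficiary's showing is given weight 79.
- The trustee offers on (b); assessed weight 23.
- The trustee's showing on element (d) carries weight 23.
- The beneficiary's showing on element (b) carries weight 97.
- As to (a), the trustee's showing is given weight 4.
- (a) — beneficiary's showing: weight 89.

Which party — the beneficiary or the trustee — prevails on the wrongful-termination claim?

Stage 1 (beneficiary, a clear and cogent showing, weight is at least 80): (a) net 89−4=85 ≥ 80 — meets; (b) net 97−23=74 < 80 — fails; (c) 79 < 80 — fails.
  The beneficiary does not carry Stage 1.
The analysis ends at Stage 1; the trustee prevails.

trustee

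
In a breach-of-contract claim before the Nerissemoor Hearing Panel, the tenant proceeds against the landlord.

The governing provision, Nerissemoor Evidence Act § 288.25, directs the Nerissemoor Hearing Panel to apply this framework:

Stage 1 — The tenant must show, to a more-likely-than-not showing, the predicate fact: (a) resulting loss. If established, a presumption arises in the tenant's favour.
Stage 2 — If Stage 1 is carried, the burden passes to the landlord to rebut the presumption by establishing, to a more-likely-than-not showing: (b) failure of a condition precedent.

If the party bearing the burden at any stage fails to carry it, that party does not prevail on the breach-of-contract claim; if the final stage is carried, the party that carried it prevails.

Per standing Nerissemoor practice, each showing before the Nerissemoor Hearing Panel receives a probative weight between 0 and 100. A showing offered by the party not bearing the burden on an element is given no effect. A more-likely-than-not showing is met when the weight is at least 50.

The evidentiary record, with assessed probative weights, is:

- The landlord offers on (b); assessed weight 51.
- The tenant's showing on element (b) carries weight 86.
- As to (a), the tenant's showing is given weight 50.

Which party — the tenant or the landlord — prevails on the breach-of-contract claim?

landlord

At Stage 1 the tenant must meet a more-likely-than-not showing (weight is at least 50): on (a) the weight is 50, which does reach 50, so (a) meets the standard.
  All elements met. The burden passes to the landlord.
At Stage 2 the landlord must meet a more-likely-than-not showing (weight is at least 50): on (b) the weight is 51 (the tenant's 86 is given no effect), ≥ 50, so (b) meets the standard.
  Stage 2 carried; the final stage is satisfied.
Every stage carried; the landlord prevails.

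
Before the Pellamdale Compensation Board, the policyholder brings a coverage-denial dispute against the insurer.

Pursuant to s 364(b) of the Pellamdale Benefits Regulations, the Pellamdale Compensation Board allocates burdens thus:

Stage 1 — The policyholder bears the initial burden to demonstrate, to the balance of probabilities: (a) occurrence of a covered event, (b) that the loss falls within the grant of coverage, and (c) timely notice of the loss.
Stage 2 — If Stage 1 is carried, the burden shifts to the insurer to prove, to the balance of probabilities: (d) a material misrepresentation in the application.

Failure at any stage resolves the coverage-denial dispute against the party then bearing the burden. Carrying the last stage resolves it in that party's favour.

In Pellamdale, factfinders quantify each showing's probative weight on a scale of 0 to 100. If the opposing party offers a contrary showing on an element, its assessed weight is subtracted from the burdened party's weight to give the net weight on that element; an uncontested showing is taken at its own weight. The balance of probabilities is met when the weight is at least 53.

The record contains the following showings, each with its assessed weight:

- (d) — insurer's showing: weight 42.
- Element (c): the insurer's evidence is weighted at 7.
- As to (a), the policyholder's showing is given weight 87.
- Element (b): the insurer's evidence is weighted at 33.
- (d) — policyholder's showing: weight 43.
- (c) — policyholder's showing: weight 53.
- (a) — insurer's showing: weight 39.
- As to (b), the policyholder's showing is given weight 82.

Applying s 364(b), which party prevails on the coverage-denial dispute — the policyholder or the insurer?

insurer

Stage 1 (policyholder, the balance of probabilities, weight is at least 53): (a) net 87−39=48 < 53 — fails; (b) net 82−33=49 < 53 — fails; (c) net 53−7=46 < 53 — fails.
  The policyholder does not carry Stage 1.
So the insurer prevails.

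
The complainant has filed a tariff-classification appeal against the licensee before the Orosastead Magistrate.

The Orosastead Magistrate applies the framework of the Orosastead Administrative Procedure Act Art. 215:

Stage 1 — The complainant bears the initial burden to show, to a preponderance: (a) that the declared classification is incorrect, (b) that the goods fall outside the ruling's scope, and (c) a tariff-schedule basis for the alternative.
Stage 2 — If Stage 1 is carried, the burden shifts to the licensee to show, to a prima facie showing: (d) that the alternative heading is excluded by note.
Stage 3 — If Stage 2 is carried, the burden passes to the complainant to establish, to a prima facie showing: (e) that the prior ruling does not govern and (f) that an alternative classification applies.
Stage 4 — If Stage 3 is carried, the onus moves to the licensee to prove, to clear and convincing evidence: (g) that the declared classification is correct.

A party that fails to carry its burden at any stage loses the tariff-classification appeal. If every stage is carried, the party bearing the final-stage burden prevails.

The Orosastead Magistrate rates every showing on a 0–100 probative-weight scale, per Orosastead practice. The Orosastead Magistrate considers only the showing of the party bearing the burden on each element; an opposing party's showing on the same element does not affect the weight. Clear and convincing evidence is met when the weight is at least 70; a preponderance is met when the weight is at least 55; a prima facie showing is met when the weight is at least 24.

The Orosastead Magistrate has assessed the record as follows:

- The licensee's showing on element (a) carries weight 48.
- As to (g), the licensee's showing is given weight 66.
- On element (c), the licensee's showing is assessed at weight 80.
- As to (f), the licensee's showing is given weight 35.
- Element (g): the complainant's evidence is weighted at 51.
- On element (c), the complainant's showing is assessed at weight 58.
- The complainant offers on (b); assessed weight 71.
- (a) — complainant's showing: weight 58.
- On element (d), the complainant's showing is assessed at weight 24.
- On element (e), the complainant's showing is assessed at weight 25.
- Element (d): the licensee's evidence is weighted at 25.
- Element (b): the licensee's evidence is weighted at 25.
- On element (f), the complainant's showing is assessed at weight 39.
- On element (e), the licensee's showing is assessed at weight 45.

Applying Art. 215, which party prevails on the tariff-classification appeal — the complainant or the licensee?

Stage 1 (complainant, a preponderance, weight is at least 55): (a) 58 (licensee's 48 disregarded) ≥ 55 — meets; (b) 71 (licensee's 25 disregarded) ≥ 55 — meets; (c) 58 (licensee's 80 disregarded) ≥ 55 — meets.
  The complainant carries Stage 1; the licensee now bears the burden.
Stage 2 (licensee, a prima facie showing, weight is at least 24): (d) 25 (complainant's 24 disregarded) ≥ 24 — meets.
  All elements met. The burden passes to the complainant.
Stage 3 (complainant, a prima facie showing, weight is at least 24): (e) 25 (licensee's 45 disregarded) ≥ 24 — meets; (f) 39 (licensee's 35 disregarded) ≥ 24 — meets.
  Stage 3 carried; the burden shifts to the licensee.
Stage 4 (licensee, clear and convincing evidence, weight is at least 70): (g) 66 (complainant's 51 disregarded) < 70 — fails.
  Not every element is met, so the licensee fails to carry Stage 4.
The complainant prevails.

complainant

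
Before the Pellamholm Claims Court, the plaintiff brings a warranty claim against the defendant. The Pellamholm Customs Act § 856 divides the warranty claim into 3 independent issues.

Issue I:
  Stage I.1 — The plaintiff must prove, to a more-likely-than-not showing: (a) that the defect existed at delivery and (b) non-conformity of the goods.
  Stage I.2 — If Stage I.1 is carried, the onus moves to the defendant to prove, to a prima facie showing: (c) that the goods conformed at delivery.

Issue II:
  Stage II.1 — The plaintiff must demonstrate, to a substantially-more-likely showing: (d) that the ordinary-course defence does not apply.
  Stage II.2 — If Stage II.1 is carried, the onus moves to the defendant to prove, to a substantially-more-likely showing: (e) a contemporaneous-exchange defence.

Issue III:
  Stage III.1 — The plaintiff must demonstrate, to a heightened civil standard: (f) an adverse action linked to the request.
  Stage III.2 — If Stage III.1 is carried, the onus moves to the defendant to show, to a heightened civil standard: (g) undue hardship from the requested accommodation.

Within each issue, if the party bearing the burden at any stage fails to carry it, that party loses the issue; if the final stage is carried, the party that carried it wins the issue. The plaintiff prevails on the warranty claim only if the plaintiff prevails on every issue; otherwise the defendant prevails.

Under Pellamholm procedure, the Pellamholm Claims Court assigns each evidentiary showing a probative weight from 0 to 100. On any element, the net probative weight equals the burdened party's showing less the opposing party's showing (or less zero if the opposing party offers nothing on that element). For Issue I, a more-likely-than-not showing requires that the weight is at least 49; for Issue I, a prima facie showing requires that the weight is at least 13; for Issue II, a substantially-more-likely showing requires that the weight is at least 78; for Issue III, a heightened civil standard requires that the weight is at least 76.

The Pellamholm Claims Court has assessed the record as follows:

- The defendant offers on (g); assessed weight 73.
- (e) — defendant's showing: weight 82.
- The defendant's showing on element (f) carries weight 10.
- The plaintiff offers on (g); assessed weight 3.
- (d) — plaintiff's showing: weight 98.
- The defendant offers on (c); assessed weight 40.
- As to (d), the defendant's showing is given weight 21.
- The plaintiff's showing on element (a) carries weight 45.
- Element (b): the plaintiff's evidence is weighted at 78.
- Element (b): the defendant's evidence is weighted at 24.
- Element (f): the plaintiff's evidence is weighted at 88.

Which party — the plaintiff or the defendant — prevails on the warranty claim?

defendant

— Issue I —
At Stage I.1 the plaintiff must meet a more-likely-than-not showing (weight is at least 49): on (a) the weight is 45, which does not reach 49, so (a) does not meet the standard; on (b) the weight is 78 less the opposing 24 gives net 54, which does reach 49, so (b) meets the standard.
  Not every element is met, so the plaintiff fails to carry Stage I.1.
So the defendant prevails on this issue.
— Issue II —
Stage II.1 — burden on plaintiff; standard: a substantially-more-likely showing (weight is at least 78).
    (d): 98 − 21 = 77 < 78 [not met]
  Stage II.1 not carried; the plaintiff fails its burden.
So the defendant prevails on this issue.
— Issue III —
Stage III.1 (plaintiff, a heightened civil standard, weight is at least 76): (f) net 88−10=78 ≥ 76 — meets.
  Stage III.1 is satisfied; the onus moves to the defendant.
Stage III.2 (defendant, a heightened civil standard, weight is at least 76): (g) net 73−3=70 < 76 — fails.
  Stage III.2 not carried; the defendant fails its burden.
So the plaintiff prevails on this issue.
Per-issue: Issue I → defendant; Issue II → defendant; Issue III → plaintiff. The plaintiff must prevail on every issue; overall, the defendant prevails.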